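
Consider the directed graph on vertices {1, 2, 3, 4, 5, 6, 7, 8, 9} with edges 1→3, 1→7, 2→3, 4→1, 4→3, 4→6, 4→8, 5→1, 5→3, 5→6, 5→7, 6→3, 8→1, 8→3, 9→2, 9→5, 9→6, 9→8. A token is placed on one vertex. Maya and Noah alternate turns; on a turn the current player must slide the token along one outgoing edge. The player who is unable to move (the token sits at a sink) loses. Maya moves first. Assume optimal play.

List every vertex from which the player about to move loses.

3, 7, 9

Work bottom-up. With no move the player to move loses. Otherwise the position is W if at least one move leads to an L position for the opponent, and L if every move leads to a W.
Every edge goes from a vertex to one that appears earlier in the order 3, 7, 1, 6, 8, 2, 5, 9, 4, so processing vertices in that order labels each vertex after all of its successors.
3: no outgoing edge → L
7: no outgoing edge → L
1: can move to 7, which is L ⇒ W
6: can move to 3, which is L ⇒ W
8: can move to 3, which is L ⇒ W
2: can move to 3, which is L ⇒ W
5: can move to 7, which is L ⇒ W
9: moves to 5(W), 2(W), 8(W), 6(W); every one is W ⇒ L
4: can move to 3, which is L ⇒ W
Reading off the rows marked L gives the requested list; there are 3 such vertices.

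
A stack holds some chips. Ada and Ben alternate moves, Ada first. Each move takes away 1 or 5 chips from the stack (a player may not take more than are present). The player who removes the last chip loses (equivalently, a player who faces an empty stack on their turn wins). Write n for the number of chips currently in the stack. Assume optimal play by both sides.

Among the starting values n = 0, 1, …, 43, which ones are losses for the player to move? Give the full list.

Classify positions by backward induction: terminal positions (no move available) are W. From any other position, the mover wins iff some move reaches an L.
n=0: no move; the opponent has just taken the last chip and therefore loses → W
n=1: →0(W) only, which is W, so L
n=2: →1(L), so W
n=3: →2(W) only, which is W, so L
n=4: →3(L), so W
n=5: →4(W), 0(W) — all W, so L
n=6: →5(L), so W
n=7: →6(W), 2(W) — all W, so L
n=8: →7(L), so W
n=9: →8(W), 4(W) — all W, so L
n=10: →9(L), so W
n=11: →10(W), 6(W) — all W, so L
n=12: →11(L), so W
n=13: →12(W), 8(W) — all W, so L
n=14: →13(L), so W
n=15: →14(W), 10(W) — all W, so L
n=16: →15(L), so W
n=17: →16(W), 12(W) — all W, so L
n=18: →17(L), so W
n=19: →18(W), 14(W) — all W, so L
n=20: →19(L), so W
n=21: →20(W), 16(W) — all W, so L
n=22: →21(L), so W
n=23: →22(W), 18(W) — all W, so L
n=24: →23(L), so W
n=25: →24(W), 20(W) — all W, so L
n=26: →25(L), so W
n=27: →26(W), 22(W) — all W, so L
n=28: →27(L), so W
n=29: →28(W), 24(W) — all W, so L
n=30: →29(L), so W
n=31: →30(W), 26(W) — all W, so L
n=32: →31(L), so W
n=33: →32(W), 28(W) — all W, so L
n=34: →33(L), so W
n=35: →34(W), 30(W) — all W, so L
n=36: →35(L), so W
n=37: →36(W), 32(W) — all W, so L
n=38: →37(L), so W
n=39: →38(W), 34(W) — all W, so L
n=40: →39(L), so W
n=41: →40(W), 36(W) — all W, so L
n=42: →41(L), so W
n=43: →42(W), 38(W) — all W, so L
Reading off the rows marked L gives the requested list; there are 22 such values of n.

1, 3, 5, 7, 9, 11, 13, 15, 17, 19, 21, 23, 25, 27, 29, 31, 33, 35, 37, 39, 41, 43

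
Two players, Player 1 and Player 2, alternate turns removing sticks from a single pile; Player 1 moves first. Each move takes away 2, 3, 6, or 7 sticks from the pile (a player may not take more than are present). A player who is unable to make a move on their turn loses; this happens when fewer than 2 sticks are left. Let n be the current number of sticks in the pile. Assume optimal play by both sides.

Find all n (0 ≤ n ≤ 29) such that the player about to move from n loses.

0, 1, 5, 9, 10, 14, 18, 19, 23, 27, 28

Classify positions by backward induction: terminal positions (no move available) are L. From any other position, the mover wins iff some move reaches an L.
n=0: no move → L
n=1: no move → L
n=2: W (go to 0, an L position)
n=3: W (go to 1, an L position)
n=4: W (go to 1, an L position)
n=5: L (options 3(W), 2(W) are all W)
n=6: W (go to 0, an L position)
n=7: W (go to 5, an L position)
n=8: W (go to 5, an L position)
n=9: L (options 7(W), 6(W), 3(W), 2(W) are all W)
n=10: L (options 8(W), 7(W), 4(W), 3(W) are all W)
n=11: W (go to 9, an L position)
n=12: W (go to 10, an L position)
n=13: W (go to 10, an L position)
n=14: L (options 12(W), 11(W), 8(W), 7(W) are all W)
n=15: W (go to 9, an L position)
n=16: W (go to 14, an L position)
n=17: W (go to 14, an L position)
n=18: L (options 16(W), 15(W), 12(W), 11(W) are all W)
n=19: L (options 17(W), 16(W), 13(W), 12(W) are all W)
n=20: W (go to 18, an L position)
n=21: W (go to 19, an L position)
n=22: W (go to 19, an L position)
n=23: L (options 21(W), 20(W), 17(W), 16(W) are all W)
n=24: W (go to 18, an L position)
n=25: W (go to 23, an L position)
n=26: W (go to 23, an L position)
n=27: L (options 25(W), 24(W), 21(W), 20(W) are all W)
n=28: L (options 26(W), 25(W), 22(W), 21(W) are all W)
n=29: W (go to 27, an L position)
The losing starting values of n are exactly the entries labelled L in this table (11 of them).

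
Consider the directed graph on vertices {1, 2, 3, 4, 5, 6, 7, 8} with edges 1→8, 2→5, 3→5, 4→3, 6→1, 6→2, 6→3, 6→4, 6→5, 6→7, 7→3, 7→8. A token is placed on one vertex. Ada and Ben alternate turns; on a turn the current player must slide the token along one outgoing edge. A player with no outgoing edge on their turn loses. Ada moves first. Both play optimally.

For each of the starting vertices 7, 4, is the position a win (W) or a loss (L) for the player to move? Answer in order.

Classify positions by backward induction: terminal positions (no move available) are L. From any other position, the mover wins iff some move reaches an L.
Every edge goes from a vertex to one that appears earlier in the order 5, 8, 1, 3, 4, 7, 2, 6, so processing vertices in that order labels each vertex after all of its successors.
5: no outgoing edge → L
8: no outgoing edge → L
1: can move to 8, which is L ⇒ W
3: can move to 5, which is L ⇒ W
4: the only move is to 3(W), a W ⇒ L
7: can move to 8, which is L ⇒ W
2: can move to 5, which is L ⇒ W
6: can move to 4, which is L ⇒ W

7: W, 4: L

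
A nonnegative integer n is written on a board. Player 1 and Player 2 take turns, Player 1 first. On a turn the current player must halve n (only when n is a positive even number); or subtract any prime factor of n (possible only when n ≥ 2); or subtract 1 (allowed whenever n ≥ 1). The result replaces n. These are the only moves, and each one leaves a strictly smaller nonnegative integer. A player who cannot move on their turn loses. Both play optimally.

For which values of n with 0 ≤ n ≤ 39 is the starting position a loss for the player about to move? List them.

Label each position W (a win for the player to move) or L (a loss). A position with no legal move is L; any other position is W exactly when some move reaches an L, and L when every move reaches a W.
n=0: no move → L
n=1: W (go to 0, an L position)
n=2: W (go to 0, an L position)
n=3: W (go to 0, an L position)
n=4: L (options 2(W), 3(W) are all W)
n=5: W (go to 0, an L position)
n=6: W (go to 4, an L position)
n=7: W (go to 0, an L position)
n=8: W (go to 4, an L position)
n=9: L (options 6(W), 8(W) are all W)
n=10: W (go to 9, an L position)
n=11: W (go to 0, an L position)
n=12: W (go to 9, an L position)
n=13: W (go to 0, an L position)
n=14: L (options 7(W), 12(W), 13(W) are all W)
n=15: W (go to 14, an L position)
n=16: W (go to 14, an L position)
n=17: W (go to 0, an L position)
n=18: W (go to 9, an L position)
n=19: W (go to 0, an L position)
n=20: L (options 10(W), 15(W), 18(W), 19(W) are all W)
n=21: W (go to 14, an L position)
n=22: W (go to 20, an L position)
n=23: W (go to 0, an L position)
n=24: L (options 12(W), 21(W), 22(W), 23(W) are all W)
n=25: W (go to 20, an L position)
n=26: W (go to 24, an L position)
n=27: W (go to 24, an L position)
n=28: W (go to 14, an L position)
n=29: W (go to 0, an L position)
n=30: L (options 15(W), 25(W), 27(W), 28(W), 29(W) are all W)
n=31: W (go to 0, an L position)
n=32: W (go to 30, an L position)
n=33: W (go to 30, an L position)
n=34: L (options 17(W), 32(W), 33(W) are all W)
n=35: W (go to 30, an L position)
n=36: W (go to 34, an L position)
n=37: W (go to 0, an L position)
n=38: L (options 19(W), 36(W), 37(W) are all W)
n=39: W (go to 38, an L position)
The losing starting values of n are exactly the entries labelled L in this table (9 of them).

0, 4, 9, 14, 20, 24, 30, 34, 38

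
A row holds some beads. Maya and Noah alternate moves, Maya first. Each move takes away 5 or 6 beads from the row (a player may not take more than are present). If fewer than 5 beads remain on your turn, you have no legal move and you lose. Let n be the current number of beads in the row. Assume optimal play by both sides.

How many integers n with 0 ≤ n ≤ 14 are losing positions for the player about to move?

9

Classify positions by backward induction: terminal positions (no move available) are L. From any other position, the mover wins iff some move reaches an L.
n=0: no move → L
n=1: no move → L
n=2: no move → L
n=3: no move → L
n=4: no move → L
n=5: →0(L), so W
n=6: →1(L), so W
n=7: →2(L), so W
n=8: →3(L), so W
n=9: →4(L), so W
n=10: →4(L), so W
n=11: →6(W), 5(W) — all W, so L
n=12: →7(W), 6(W) — all W, so L
n=13: →8(W), 7(W) — all W, so L
n=14: →9(W), 8(W) — all W, so L
L entries with 0 ≤ n ≤ 14: n = 0, 1, 2, 3, 4, 11, 12, 13, 14; that makes 9.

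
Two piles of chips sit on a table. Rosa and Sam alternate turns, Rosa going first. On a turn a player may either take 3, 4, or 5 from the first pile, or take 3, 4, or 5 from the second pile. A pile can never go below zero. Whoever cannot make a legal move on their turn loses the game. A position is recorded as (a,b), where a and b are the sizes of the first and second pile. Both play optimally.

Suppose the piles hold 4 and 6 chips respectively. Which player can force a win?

Rosa wins.

Classify positions by backward induction: terminal positions (no move available) are L. From any other position, the mover wins iff some move reaches an L.
No move ever increases a pile, so every position that can arise here has a ≤ 4 and b ≤ 6; it is enough to label the cells with 0 ≤ a ≤ 4 and 0 ≤ b ≤ 6.
Every move lowers a or b (never raises either), so fill the grid row by row in increasing a, and left to right within a row: each cell's successors are then already labelled.
      b=0  b=1  b=2  b=3  b=4  b=5  b=6
a=0:    L    L    L    W    W    W    W
a=1:    L    L    L    W    W    W    W
a=2:    L    L    L    W    W    W    W
a=3:    W    W    W    L    L    L    W
a=4:    W    W    W    L    L    L    W
Cells with no legal move (terminal, hence L): (0,0), (0,1), (0,2), (1,0), (1,1), (1,2), (2,0), (2,1), (2,2).
The remaining L cells, each justified by listing all of its moves:
(3,3): L (options (0,3)(W), (3,0)(W) are all W)
(3,4): L (options (0,4)(W), (3,1)(W), (3,0)(W) are all W)
(3,5): L (options (0,5)(W), (3,2)(W), (3,1)(W), (3,0)(W) are all W)
(4,3): L (options (1,3)(W), (0,3)(W), (4,0)(W) are all W)
(4,4): L (options (1,4)(W), (0,4)(W), (4,1)(W), (4,0)(W) are all W)
(4,5): L (options (1,5)(W), (0,5)(W), (4,2)(W), (4,1)(W), (4,0)(W) are all W)
Every other cell has at least one move into one of the L cells above, so it is W.
From (4,6) Rosa can move to (4,3), reaching an L position.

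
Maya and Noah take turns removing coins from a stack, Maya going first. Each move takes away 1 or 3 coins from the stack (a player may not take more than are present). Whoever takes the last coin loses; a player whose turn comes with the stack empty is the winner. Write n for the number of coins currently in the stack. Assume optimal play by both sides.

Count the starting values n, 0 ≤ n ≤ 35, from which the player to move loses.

Classify positions by backward induction: terminal positions (no move available) are W. From any other position, the mover wins iff some move reaches an L.
n=0: no move; the opponent has just taken the last coin and therefore loses → W
n=1: →0(W) only, which is W, so L
n=2: →1(L), so W
n=3: →2(W), 0(W) — all W, so L
n=4: →3(L), so W
n=5: →4(W), 2(W) — all W, so L
n=6: →5(L), so W
n=7: →6(W), 4(W) — all W, so L
n=8: →7(L), so W
n=9: →8(W), 6(W) — all W, so L
n=10: →9(L), so W
n=11: →10(W), 8(W) — all W, so L
n=12: →11(L), so W
n=13: →12(W), 10(W) — all W, so L
n=14: →13(L), so W
n=15: →14(W), 12(W) — all W, so L
n=16: →15(L), so W
n=17: →16(W), 14(W) — all W, so L
n=18: →17(L), so W
n=19: →18(W), 16(W) — all W, so L
n=20: →19(L), so W
n=21: →20(W), 18(W) — all W, so L
n=22: →21(L), so W
n=23: →22(W), 20(W) — all W, so L
n=24: →23(L), so W
n=25: →24(W), 22(W) — all W, so L
n=26: →25(L), so W
n=27: →26(W), 24(W) — all W, so L
n=28: →27(L), so W
n=29: →28(W), 26(W) — all W, so L
n=30: →29(L), so W
n=31: →30(W), 28(W) — all W, so L
n=32: →31(L), so W
n=33: →32(W), 30(W) — all W, so L
n=34: →33(L), so W
n=35: →34(W), 32(W) — all W, so L
L entries with 0 ≤ n ≤ 35: n = 1, 3, 5, 7, 9, 11, 13, 15, 17, 19, 21, 23, 25, 27, 29, 31, 33, 35; that makes 18.

18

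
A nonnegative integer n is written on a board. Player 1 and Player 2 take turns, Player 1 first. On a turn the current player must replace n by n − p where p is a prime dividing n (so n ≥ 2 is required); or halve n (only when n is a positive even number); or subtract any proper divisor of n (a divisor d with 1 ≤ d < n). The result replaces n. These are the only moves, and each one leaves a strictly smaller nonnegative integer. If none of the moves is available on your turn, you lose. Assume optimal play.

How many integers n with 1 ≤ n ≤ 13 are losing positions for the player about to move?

Positions with no move are L. A position that does have a move is losing for the player to move precisely when every available move leads to a winning position for the opponent. Fill in the labels:
n=0: no move → L
n=1: no move → L
n=2: W (go to 0, an L position)
n=3: W (go to 0, an L position)
n=4: L (options 2(W), 3(W) are all W)
n=5: W (go to 0, an L position)
n=6: W (go to 4, an L position)
n=7: W (go to 0, an L position)
n=8: W (go to 4, an L position)
n=9: L (options 6(W), 8(W) are all W)
n=10: W (go to 9, an L position)
n=11: W (go to 0, an L position)
n=12: W (go to 9, an L position)
n=13: W (go to 0, an L position)
L entries with 1 ≤ n ≤ 13 (n=0 is outside the asked range and is not counted): n = 1, 4, 9; that makes 3.

3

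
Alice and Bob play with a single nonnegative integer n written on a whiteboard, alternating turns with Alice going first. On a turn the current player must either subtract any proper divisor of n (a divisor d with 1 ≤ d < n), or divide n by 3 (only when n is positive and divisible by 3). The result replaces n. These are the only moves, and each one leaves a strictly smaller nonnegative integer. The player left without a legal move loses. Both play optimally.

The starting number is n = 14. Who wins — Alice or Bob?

Classify positions by backward induction: terminal positions (no move available) are L. From any other position, the mover wins iff some move reaches an L.
n=0: no move → L
n=1: no move → L
n=2: →1(L), so W
n=3: →1(L), so W
n=4: →2(W), 3(W) — all W, so L
n=5: →4(L), so W
n=6: →4(L), so W
n=7: →6(W) only, which is W, so L
n=8: →4(L), so W
n=9: →3(W), 6(W), 8(W) — all W, so L
n=10: →9(L), so W
n=11: →10(W) only, which is W, so L
n=12: →4(L), so W
n=13: →12(W) only, which is W, so L
n=14: →7(L), so W
The starting position 14 is W: Alice should move to 7, handing over an L position.

Alice wins.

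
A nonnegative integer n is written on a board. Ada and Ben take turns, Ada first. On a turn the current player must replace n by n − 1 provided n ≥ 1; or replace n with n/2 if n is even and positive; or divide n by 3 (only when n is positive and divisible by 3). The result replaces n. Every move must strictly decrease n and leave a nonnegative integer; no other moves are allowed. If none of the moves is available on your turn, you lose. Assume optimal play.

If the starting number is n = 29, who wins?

Compute win/loss labels from the base case upward. A position with no move is L. Any other position is W if it can reach an L in one move, else L.
n=0: no move → L
n=1: reaches L-position 0 → W
n=2: only reaches 1(W), which is W → L
n=3: reaches L-position 2 → W
n=4: reaches L-position 2 → W
n=5: only reaches 4(W), which is W → L
n=6: reaches L-position 2 → W
n=7: only reaches 6(W), which is W → L
n=8: reaches L-position 7 → W
n=9: only reaches 3(W), 8(W), all W → L
n=10: reaches L-position 5 → W
n=11: only reaches 10(W), which is W → L
n=12: reaches L-position 11 → W
n=13: only reaches 12(W), which is W → L
n=14: reaches L-position 7 → W
n=15: reaches L-position 5 → W
n=16: only reaches 8(W), 15(W), all W → L
n=17: reaches L-position 16 → W
n=18: reaches L-position 9 → W
n=19: only reaches 18(W), which is W → L
n=20: reaches L-position 19 → W
n=21: reaches L-position 7 → W
n=22: reaches L-position 11 → W
n=23: only reaches 22(W), which is W → L
n=24: reaches L-position 23 → W
n=25: only reaches 24(W), which is W → L
n=26: reaches L-position 13 → W
n=27: reaches L-position 9 → W
n=28: only reaches 14(W), 27(W), all W → L
n=29: reaches L-position 28 → W
The starting position 29 is W: Ada should move to 28, handing over an L position.

Ada wins.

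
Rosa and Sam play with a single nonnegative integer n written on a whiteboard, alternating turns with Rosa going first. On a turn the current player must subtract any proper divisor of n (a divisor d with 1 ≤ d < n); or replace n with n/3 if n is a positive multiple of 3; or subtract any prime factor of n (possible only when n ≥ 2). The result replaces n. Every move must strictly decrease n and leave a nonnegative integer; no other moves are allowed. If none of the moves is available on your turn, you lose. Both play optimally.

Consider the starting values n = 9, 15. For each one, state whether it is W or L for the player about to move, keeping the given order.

Compute win/loss labels from the base case upward. A position with no move is L. Any other position is W if it can reach an L in one move, else L.
n=0: no move → L
n=1: no move → L
n=2: →0(L), so W
n=3: →0(L), so W
n=4: →2(W), 3(W) — all W, so L
n=5: →0(L), so W
n=6: →4(L), so W
n=7: →0(L), so W
n=8: →4(L), so W
n=9: →3(W), 6(W), 8(W) — all W, so L
n=10: →9(L), so W
n=11: →0(L), so W
n=12: →4(L), so W
n=13: →0(L), so W
n=14: →7(W), 12(W), 13(W) — all W, so L
n=15: →14(L), so W

9: L, 15: W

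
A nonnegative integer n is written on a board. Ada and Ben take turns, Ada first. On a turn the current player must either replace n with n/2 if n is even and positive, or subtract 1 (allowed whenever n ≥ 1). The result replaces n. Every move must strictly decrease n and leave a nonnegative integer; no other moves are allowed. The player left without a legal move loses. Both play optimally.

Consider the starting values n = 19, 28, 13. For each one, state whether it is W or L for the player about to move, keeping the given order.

19: L, 28: W, 13: L

Build the W/L table. Terminal = L. A non-terminal position is W if it has a move to some L; otherwise it is L.
n=0: no move → L
n=1: can move to 0, which is L ⇒ W
n=2: the only move is to 1(W), a W ⇒ L
n=3: can move to 2, which is L ⇒ W
n=4: can move to 2, which is L ⇒ W
n=5: the only move is to 4(W), a W ⇒ L
n=6: can move to 5, which is L ⇒ W
n=7: the only move is to 6(W), a W ⇒ L
n=8: can move to 7, which is L ⇒ W
n=9: the only move is to 8(W), a W ⇒ L
n=10: can move to 5, which is L ⇒ W
n=11: the only move is to 10(W), a W ⇒ L
n=12: can move to 11, which is L ⇒ W
n=13: the only move is to 12(W), a W ⇒ L
n=14: can move to 7, which is L ⇒ W
n=15: the only move is to 14(W), a W ⇒ L
n=16: can move to 15, which is L ⇒ W
n=17: the only move is to 16(W), a W ⇒ L
n=18: can move to 9, which is L ⇒ W
n=19: the only move is to 18(W), a W ⇒ L
n=20: can move to 19, which is L ⇒ W
n=21: the only move is to 20(W), a W ⇒ L
n=22: can move to 11, which is L ⇒ W
n=23: the only move is to 22(W), a W ⇒ L
n=24: can move to 23, which is L ⇒ W
n=25: the only move is to 24(W), a W ⇒ L
n=26: can move to 13, which is L ⇒ W
n=27: the only move is to 26(W), a W ⇒ L
n=28: can move to 27, which is L ⇒ W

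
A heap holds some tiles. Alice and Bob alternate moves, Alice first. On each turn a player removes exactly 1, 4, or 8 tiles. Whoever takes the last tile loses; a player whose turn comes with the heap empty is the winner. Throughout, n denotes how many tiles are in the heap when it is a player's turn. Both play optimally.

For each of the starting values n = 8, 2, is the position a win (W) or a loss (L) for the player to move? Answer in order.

8: L, 2: W

Compute win/loss labels from the base case upward. A position with no move is W. Any other position is W if it can reach an L in one move, else L.
n=0: no move; the opponent has just taken the last tile and therefore loses → W
n=1: only reaches 0(W), which is W → L
n=2: reaches L-position 1 → W
n=3: only reaches 2(W), which is W → L
n=4: reaches L-position 3 → W
n=5: reaches L-position 1 → W
n=6: only reaches 5(W), 2(W), all W → L
n=7: reaches L-position 6 → W
n=8: only reaches 7(W), 4(W), 0(W), all W → L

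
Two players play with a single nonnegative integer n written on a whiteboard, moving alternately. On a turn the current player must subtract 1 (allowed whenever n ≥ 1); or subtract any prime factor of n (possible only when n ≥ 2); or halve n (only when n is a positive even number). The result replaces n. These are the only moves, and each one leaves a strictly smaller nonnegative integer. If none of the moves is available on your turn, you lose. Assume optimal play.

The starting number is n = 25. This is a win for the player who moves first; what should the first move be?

Compute win/loss labels from the base case upward. A position with no move is L. Any other position is W if it can reach an L in one move, else L.
n=0: no move → L
n=1: W (go to 0, an L position)
n=2: W (go to 0, an L position)
n=3: W (go to 0, an L position)
n=4: L (options 2(W), 3(W) are all W)
n=5: W (go to 0, an L position)
n=6: W (go to 4, an L position)
n=7: W (go to 0, an L position)
n=8: W (go to 4, an L position)
n=9: L (options 6(W), 8(W) are all W)
n=10: W (go to 9, an L position)
n=11: W (go to 0, an L position)
n=12: W (go to 9, an L position)
n=13: W (go to 0, an L position)
n=14: L (options 7(W), 12(W), 13(W) are all W)
n=15: W (go to 14, an L position)
n=16: W (go to 14, an L position)
n=17: W (go to 0, an L position)
n=18: W (go to 9, an L position)
n=19: W (go to 0, an L position)
n=20: L (options 10(W), 15(W), 18(W), 19(W) are all W)
n=21: W (go to 14, an L position)
n=22: W (go to 20, an L position)
n=23: W (go to 0, an L position)
n=24: L (options 12(W), 21(W), 22(W), 23(W) are all W)
n=25: W (go to 20, an L position)
From 25, the L positions reachable in one move are: 20, 24. Any move reaching one of these is winning.

Move to 20.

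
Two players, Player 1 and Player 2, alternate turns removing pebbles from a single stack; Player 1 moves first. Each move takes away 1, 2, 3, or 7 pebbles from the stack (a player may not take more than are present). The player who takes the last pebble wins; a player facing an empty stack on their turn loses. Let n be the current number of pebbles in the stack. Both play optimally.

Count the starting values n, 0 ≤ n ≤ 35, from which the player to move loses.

9

Classify positions by backward induction: terminal positions (no move available) are L. From any other position, the mover wins iff some move reaches an L.
n=0: no move → L
n=1: reaches L-position 0 → W
n=2: reaches L-position 0 → W
n=3: reaches L-position 0 → W
n=4: only reaches 3(W), 2(W), 1(W), all W → L
n=5: reaches L-position 4 → W
n=6: reaches L-position 4 → W
n=7: reaches L-position 4 → W
n=8: only reaches 7(W), 6(W), 5(W), 1(W), all W → L
n=9: reaches L-position 8 → W
n=10: reaches L-position 8 → W
n=11: reaches L-position 8 → W
n=12: only reaches 11(W), 10(W), 9(W), 5(W), all W → L
n=13: reaches L-position 12 → W
n=14: reaches L-position 12 → W
n=15: reaches L-position 12 → W
n=16: only reaches 15(W), 14(W), 13(W), 9(W), all W → L
n=17: reaches L-position 16 → W
n=18: reaches L-position 16 → W
n=19: reaches L-position 16 → W
n=20: only reaches 19(W), 18(W), 17(W), 13(W), all W → L
n=21: reaches L-position 20 → W
n=22: reaches L-position 20 → W
n=23: reaches L-position 20 → W
n=24: only reaches 23(W), 22(W), 21(W), 17(W), all W → L
n=25: reaches L-position 24 → W
n=26: reaches L-position 24 → W
n=27: reaches L-position 24 → W
n=28: only reaches 27(W), 26(W), 25(W), 21(W), all W → L
n=29: reaches L-position 28 → W
n=30: reaches L-position 28 → W
n=31: reaches L-position 28 → W
n=32: only reaches 31(W), 30(W), 29(W), 25(W), all W → L
n=33: reaches L-position 32 → W
n=34: reaches L-position 32 → W
n=35: reaches L-position 32 → W
L entries with 0 ≤ n ≤ 35: n = 0, 4, 8, 12, 16, 20, 24, 28, 32; that makes 9.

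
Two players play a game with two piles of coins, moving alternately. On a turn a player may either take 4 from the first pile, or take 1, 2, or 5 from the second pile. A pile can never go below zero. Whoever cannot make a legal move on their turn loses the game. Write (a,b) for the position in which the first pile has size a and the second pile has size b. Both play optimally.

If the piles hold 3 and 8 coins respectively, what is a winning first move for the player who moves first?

Move to (3,6).

Label each position W (a win for the player to move) or L (a loss). A position with no legal move is L; any other position is W exactly when some move reaches an L, and L when every move reaches a W.
No move ever increases a pile, so every position that can arise here has a ≤ 3 and b ≤ 8; it is enough to label the cells with 0 ≤ a ≤ 3 and 0 ≤ b ≤ 8.
Every move lowers a or b (never raises either), so fill the grid row by row in increasing a, and left to right within a row: each cell's successors are then already labelled.
      b=0  b=1  b=2  b=3  b=4  b=5  b=6  b=7  b=8
a=0:    L    W    W    L    W    W    L    W    W
a=1:    L    W    W    L    W    W    L    W    W
a=2:    L    W    W    L    W    W    L    W    W
a=3:    L    W    W    L    W    W    L    W    W
Cells with no legal move (terminal, hence L): (0,0), (1,0), (2,0), (3,0).
The remaining L cells, each justified by listing all of its moves:
(0,3): only reaches (0,2)(W), (0,1)(W), all W → L
(0,6): only reaches (0,5)(W), (0,4)(W), (0,1)(W), all W → L
(1,3): only reaches (1,2)(W), (1,1)(W), all W → L
(1,6): only reaches (1,5)(W), (1,4)(W), (1,1)(W), all W → L
(2,3): only reaches (2,2)(W), (2,1)(W), all W → L
(2,6): only reaches (2,5)(W), (2,4)(W), (2,1)(W), all W → L
(3,3): only reaches (3,2)(W), (3,1)(W), all W → L
(3,6): only reaches (3,5)(W), (3,4)(W), (3,1)(W), all W → L
Every other cell has at least one move into one of the L cells above, so it is W.
From (3,8), the L positions reachable in one move are: (3,6), (3,3). Any move reaching one of these is winning.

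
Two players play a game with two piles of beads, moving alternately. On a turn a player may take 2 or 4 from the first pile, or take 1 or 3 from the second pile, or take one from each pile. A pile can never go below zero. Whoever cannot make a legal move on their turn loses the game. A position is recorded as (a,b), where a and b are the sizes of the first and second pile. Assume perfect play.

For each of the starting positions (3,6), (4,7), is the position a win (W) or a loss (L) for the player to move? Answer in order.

(3,6): W, (4,7): L

Label each position W (a win for the player to move) or L (a loss). A position with no legal move is L; any other position is W exactly when some move reaches an L, and L when every move reaches a W.
No move ever increases a pile, so every position that can arise here has a ≤ 4 and b ≤ 7; it is enough to label the cells with 0 ≤ a ≤ 4 and 0 ≤ b ≤ 7.
Every move lowers a or b (never raises either), so fill the grid row by row in increasing a, and left to right within a row: each cell's successors are then already labelled.
      b=0  b=1  b=2  b=3  b=4  b=5  b=6  b=7
a=0:    L    W    L    W    L    W    L    W
a=1:    L    W    L    W    L    W    L    W
a=2:    W    W    W    W    W    W    W    W
a=3:    W    L    W    L    W    L    W    L
a=4:    W    L    W    L    W    L    W    L
Cells with no legal move (terminal, hence L): (0,0), (1,0).
The remaining L cells, each justified by listing all of its moves:
(0,2): L (sole option (0,1)(W) is W)
(0,4): L (options (0,3)(W), (0,1)(W) are all W)
(0,6): L (options (0,5)(W), (0,3)(W) are all W)
(1,2): L (options (1,1)(W), (0,1)(W) are all W)
(1,4): L (options (1,3)(W), (1,1)(W), (0,3)(W) are all W)
(1,6): L (options (1,5)(W), (1,3)(W), (0,5)(W) are all W)
(3,1): L (options (1,1)(W), (3,0)(W), (2,0)(W) are all W)
(3,3): L (options (1,3)(W), (3,2)(W), (3,0)(W), (2,2)(W) are all W)
(3,5): L (options (1,5)(W), (3,4)(W), (3,2)(W), (2,4)(W) are all W)
(3,7): L (options (1,7)(W), (3,6)(W), (3,4)(W), (2,6)(W) are all W)
(4,1): L (options (2,1)(W), (0,1)(W), (4,0)(W), (3,0)(W) are all W)
(4,3): L (options (2,3)(W), (0,3)(W), (4,2)(W), (4,0)(W), (3,2)(W) are all W)
(4,5): L (options (2,5)(W), (0,5)(W), (4,4)(W), (4,2)(W), (3,4)(W) are all W)
(4,7): L (options (2,7)(W), (0,7)(W), (4,6)(W), (4,4)(W), (3,6)(W) are all W)
Every other cell has at least one move into one of the L cells above, so it is W.
(3,6): the move to (1,6) reaches an L cell, so W
(4,7): one of the L cells justified above, so L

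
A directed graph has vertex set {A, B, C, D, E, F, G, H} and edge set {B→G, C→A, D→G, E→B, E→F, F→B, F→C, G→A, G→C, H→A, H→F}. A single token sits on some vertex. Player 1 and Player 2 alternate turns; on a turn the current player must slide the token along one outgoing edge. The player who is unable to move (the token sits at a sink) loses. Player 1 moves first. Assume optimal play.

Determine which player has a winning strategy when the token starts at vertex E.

Player 1 wins.

Positions with no move are L. A position that does have a move is losing for the player to move precisely when every available move leads to a winning position for the opponent. Fill in the labels:
Every edge goes from a vertex to one that appears earlier in the order A, C, G, D, B, F, H, E, so processing vertices in that order labels each vertex after all of its successors.
A: no outgoing edge → L
C: can move to A, which is L ⇒ W
G: can move to A, which is L ⇒ W
D: the only move is to G(W), a W ⇒ L
B: the only move is to G(W), a W ⇒ L
F: can move to B, which is L ⇒ W
H: can move to A, which is L ⇒ W
E: can move to B, which is L ⇒ W
From E Player 1 can move to B, reaching an L position.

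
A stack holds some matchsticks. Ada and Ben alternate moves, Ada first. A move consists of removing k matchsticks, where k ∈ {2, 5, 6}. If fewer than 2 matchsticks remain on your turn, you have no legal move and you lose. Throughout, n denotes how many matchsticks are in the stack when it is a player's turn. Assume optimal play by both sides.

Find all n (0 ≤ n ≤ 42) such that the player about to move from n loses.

Label each position W (a win for the player to move) or L (a loss). A position with no legal move is L; any other position is W exactly when some move reaches an L, and L when every move reaches a W.
n=0: no move → L
n=1: no move → L
n=2: →0(L), so W
n=3: →1(L), so W
n=4: →2(W) only, which is W, so L
n=5: →0(L), so W
n=6: →4(L), so W
n=7: →1(L), so W
n=8: →6(W), 3(W), 2(W) — all W, so L
n=9: →4(L), so W
n=10: →8(L), so W
n=11: →9(W), 6(W), 5(W) — all W, so L
n=12: →10(W), 7(W), 6(W) — all W, so L
n=13: →11(L), so W
n=14: →12(L), so W
n=15: →13(W), 10(W), 9(W) — all W, so L
n=16: →11(L), so W
n=17: →15(L), so W
n=18: →12(L), so W
n=19: →17(W), 14(W), 13(W) — all W, so L
n=20: →15(L), so W
n=21: →19(L), so W
n=22: →20(W), 17(W), 16(W) — all W, so L
n=23: →21(W), 18(W), 17(W) — all W, so L
n=24: →22(L), so W
n=25: →23(L), so W
n=26: →24(W), 21(W), 20(W) — all W, so L
n=27: →22(L), so W
n=28: →26(L), so W
n=29: →23(L), so W
n=30: →28(W), 25(W), 24(W) — all W, so L
n=31: →26(L), so W
n=32: →30(L), so W
n=33: →31(W), 28(W), 27(W) — all W, so L
n=34: →32(W), 29(W), 28(W) — all W, so L
n=35: →33(L), so W
n=36: →34(L), so W
n=37: →35(W), 32(W), 31(W) — all W, so L
n=38: →33(L), so W
n=39: →37(L), so W
n=40: →34(L), so W
n=41: →39(W), 36(W), 35(W) — all W, so L
n=42: →37(L), so W
Reading off the rows marked L gives the requested list; there are 16 such values of n.

0, 1, 4, 8, 11, 12, 15, 19, 22, 23, 26, 30, 33, 34, 37, 41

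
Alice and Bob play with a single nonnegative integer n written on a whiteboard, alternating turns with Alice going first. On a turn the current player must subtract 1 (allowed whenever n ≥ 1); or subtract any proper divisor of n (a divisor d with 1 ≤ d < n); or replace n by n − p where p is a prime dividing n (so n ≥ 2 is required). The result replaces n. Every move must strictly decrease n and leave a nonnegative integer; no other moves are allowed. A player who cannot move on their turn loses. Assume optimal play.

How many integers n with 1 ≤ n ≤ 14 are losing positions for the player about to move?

Compute win/loss labels from the base case upward. A position with no move is L. Any other position is W if it can reach an L in one move, else L.
n=0: no move → L
n=1: →0(L), so W
n=2: →0(L), so W
n=3: →0(L), so W
n=4: →2(W), 3(W) — all W, so L
n=5: →0(L), so W
n=6: →4(L), so W
n=7: →0(L), so W
n=8: →4(L), so W
n=9: →6(W), 8(W) — all W, so L
n=10: →9(L), so W
n=11: →0(L), so W
n=12: →9(L), so W
n=13: →0(L), so W
n=14: →7(W), 12(W), 13(W) — all W, so L
L entries with 1 ≤ n ≤ 14 (n=0 is outside the asked range and is not counted): n = 4, 9, 14; that makes 3.

3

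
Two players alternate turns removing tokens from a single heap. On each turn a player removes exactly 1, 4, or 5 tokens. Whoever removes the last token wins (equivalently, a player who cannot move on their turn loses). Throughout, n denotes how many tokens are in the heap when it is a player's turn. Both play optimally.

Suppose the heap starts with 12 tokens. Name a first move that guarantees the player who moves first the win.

Remove 4, leaving 8.

Classify positions by backward induction: terminal positions (no move available) are L. From any other position, the mover wins iff some move reaches an L.
n=0: no move → L
n=1: reaches L-position 0 → W
n=2: only reaches 1(W), which is W → L
n=3: reaches L-position 2 → W
n=4: reaches L-position 0 → W
n=5: reaches L-position 0 → W
n=6: reaches L-position 2 → W
n=7: reaches L-position 2 → W
n=8: only reaches 7(W), 4(W), 3(W), all W → L
n=9: reaches L-position 8 → W
n=10: only reaches 9(W), 6(W), 5(W), all W → L
n=11: reaches L-position 10 → W
n=12: reaches L-position 8 → W
From 12, the L positions reachable in one move are: 8.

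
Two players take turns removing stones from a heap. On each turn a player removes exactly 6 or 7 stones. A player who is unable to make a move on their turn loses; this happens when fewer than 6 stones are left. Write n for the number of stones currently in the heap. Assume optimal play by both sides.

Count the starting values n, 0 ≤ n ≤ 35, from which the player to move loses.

Work bottom-up. With no move the player to move loses. Otherwise the position is W if at least one move leads to an L position for the opponent, and L if every move leads to a W.
n=0: no move → L
n=1: no move → L
n=2: no move → L
n=3: no move → L
n=4: no move → L
n=5: no move → L
n=6: →0(L), so W
n=7: →1(L), so W
n=8: →2(L), so W
n=9: →3(L), so W
n=10: →4(L), so W
n=11: →5(L), so W
n=12: →5(L), so W
n=13: →7(W), 6(W) — all W, so L
n=14: →8(W), 7(W) — all W, so L
n=15: →9(W), 8(W) — all W, so L
n=16: →10(W), 9(W) — all W, so L
n=17: →11(W), 10(W) — all W, so L
n=18: →12(W), 11(W) — all W, so L
n=19: →13(L), so W
n=20: →14(L), so W
n=21: →15(L), so W
n=22: →16(L), so W
n=23: →17(L), so W
n=24: →18(L), so W
n=25: →18(L), so W
n=26: →20(W), 19(W) — all W, so L
n=27: →21(W), 20(W) — all W, so L
n=28: →22(W), 21(W) — all W, so L
n=29: →23(W), 22(W) — all W, so L
n=30: →24(W), 23(W) — all W, so L
n=31: →25(W), 24(W) — all W, so L
n=32: →26(L), so W
n=33: →27(L), so W
n=34: →28(L), so W
n=35: →29(L), so W
L entries with 0 ≤ n ≤ 35: n = 0, 1, 2, 3, 4, 5, 13, 14, 15, 16, 17, 18, 26, 27, 28, 29, 30, 31; that makes 18.

18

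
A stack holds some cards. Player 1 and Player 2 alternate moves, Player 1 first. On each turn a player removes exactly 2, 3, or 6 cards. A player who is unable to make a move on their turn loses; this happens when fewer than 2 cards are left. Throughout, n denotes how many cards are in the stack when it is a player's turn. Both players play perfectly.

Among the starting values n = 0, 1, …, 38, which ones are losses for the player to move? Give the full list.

0, 1, 5, 9, 10, 14, 18, 19, 23, 27, 28, 32, 36, 37

Use the standard recursion: the mover loses at a terminal position; elsewhere, the mover wins exactly when some move hands the opponent an L position.
n=0: no move → L
n=1: no move → L
n=2: reaches L-position 0 → W
n=3: reaches L-position 1 → W
n=4: reaches L-position 1 → W
n=5: only reaches 3(W), 2(W), all W → L
n=6: reaches L-position 0 → W
n=7: reaches L-position 5 → W
n=8: reaches L-position 5 → W
n=9: only reaches 7(W), 6(W), 3(W), all W → L
n=10: only reaches 8(W), 7(W), 4(W), all W → L
n=11: reaches L-position 9 → W
n=12: reaches L-position 10 → W
n=13: reaches L-position 10 → W
n=14: only reaches 12(W), 11(W), 8(W), all W → L
n=15: reaches L-position 9 → W
n=16: reaches L-position 14 → W
n=17: reaches L-position 14 → W
n=18: only reaches 16(W), 15(W), 12(W), all W → L
n=19: only reaches 17(W), 16(W), 13(W), all W → L
n=20: reaches L-position 18 → W
n=21: reaches L-position 19 → W
n=22: reaches L-position 19 → W
n=23: only reaches 21(W), 20(W), 17(W), all W → L
n=24: reaches L-position 18 → W
n=25: reaches L-position 23 → W
n=26: reaches L-position 23 → W
n=27: only reaches 25(W), 24(W), 21(W), all W → L
n=28: only reaches 26(W), 25(W), 22(W), all W → L
n=29: reaches L-position 27 → W
n=30: reaches L-position 28 → W
n=31: reaches L-position 28 → W
n=32: only reaches 30(W), 29(W), 26(W), all W → L
n=33: reaches L-position 27 → W
n=34: reaches L-position 32 → W
n=35: reaches L-position 32 → W
n=36: only reaches 34(W), 33(W), 30(W), all W → L
n=37: only reaches 35(W), 34(W), 31(W), all W → L
n=38: reaches L-position 36 → W
Reading off the rows marked L gives the requested list; there are 14 such values of n.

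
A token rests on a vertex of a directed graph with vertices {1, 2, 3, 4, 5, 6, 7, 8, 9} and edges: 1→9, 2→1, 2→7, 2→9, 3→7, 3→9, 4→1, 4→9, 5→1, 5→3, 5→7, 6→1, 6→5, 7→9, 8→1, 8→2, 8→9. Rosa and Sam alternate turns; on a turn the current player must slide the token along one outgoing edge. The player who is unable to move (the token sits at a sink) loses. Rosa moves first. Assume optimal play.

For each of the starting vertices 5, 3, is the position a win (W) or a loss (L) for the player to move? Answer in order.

5: L, 3: W

Build the W/L table. Terminal = L. A non-terminal position is W if it has a move to some L; otherwise it is L.
Every edge goes from a vertex to one that appears earlier in the order 9, 1, 7, 2, 4, 3, 5, 6, 8, so processing vertices in that order labels each vertex after all of its successors.
9: no outgoing edge → L
1: →9(L), so W
7: →9(L), so W
2: →9(L), so W
4: →9(L), so W
3: →9(L), so W
5: →3(W), 7(W), 1(W) — all W, so L
6: →5(L), so W
8: →9(L), so W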